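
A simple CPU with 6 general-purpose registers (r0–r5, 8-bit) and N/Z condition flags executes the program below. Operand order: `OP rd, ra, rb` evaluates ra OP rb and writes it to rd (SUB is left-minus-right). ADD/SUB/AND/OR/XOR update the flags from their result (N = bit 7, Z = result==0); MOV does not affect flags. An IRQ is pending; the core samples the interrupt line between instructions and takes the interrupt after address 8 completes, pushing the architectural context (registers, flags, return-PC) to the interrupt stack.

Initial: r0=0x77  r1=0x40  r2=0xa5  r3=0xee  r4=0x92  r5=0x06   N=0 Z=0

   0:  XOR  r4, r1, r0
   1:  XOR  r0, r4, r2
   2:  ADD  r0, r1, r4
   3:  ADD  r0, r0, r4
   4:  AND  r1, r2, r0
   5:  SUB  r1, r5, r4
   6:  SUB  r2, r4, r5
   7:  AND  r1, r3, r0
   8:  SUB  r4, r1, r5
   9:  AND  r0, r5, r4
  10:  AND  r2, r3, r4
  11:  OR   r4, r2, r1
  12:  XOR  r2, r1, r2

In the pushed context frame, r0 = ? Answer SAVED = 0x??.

SAVED = 0xae

after  0: r0=0x77 r1=0x40 r2=0xa5 r3=0xee r4=0x37 r5=0x06  N=0 Z=0
after  1: r0=0x92 r1=0x40 r2=0xa5 r3=0xee r4=0x37 r5=0x06  N=1 Z=0
after  2: r0=0x77 r1=0x40 r2=0xa5 r3=0xee r4=0x37 r5=0x06  N=0 Z=0
after  3: r0=0xae r1=0x40 r2=0xa5 r3=0xee r4=0x37 r5=0x06  N=1 Z=0
after  4: r0=0xae r1=0xa4 r2=0xa5 r3=0xee r4=0x37 r5=0x06  N=1 Z=0
after  5: r0=0xae r1=0xcf r2=0xa5 r3=0xee r4=0x37 r5=0x06  N=1 Z=0
after  6: r0=0xae r1=0xcf r2=0x31 r3=0xee r4=0x37 r5=0x06  N=0 Z=0
after  7: r0=0xae r1=0xae r2=0x31 r3=0xee r4=0x37 r5=0x06  N=1 Z=0
after  8: r0=0xae r1=0xae r2=0x31 r3=0xee r4=0xa8 r5=0x06  N=1 Z=0
-- IRQ taken; context saved, return-PC = 9 --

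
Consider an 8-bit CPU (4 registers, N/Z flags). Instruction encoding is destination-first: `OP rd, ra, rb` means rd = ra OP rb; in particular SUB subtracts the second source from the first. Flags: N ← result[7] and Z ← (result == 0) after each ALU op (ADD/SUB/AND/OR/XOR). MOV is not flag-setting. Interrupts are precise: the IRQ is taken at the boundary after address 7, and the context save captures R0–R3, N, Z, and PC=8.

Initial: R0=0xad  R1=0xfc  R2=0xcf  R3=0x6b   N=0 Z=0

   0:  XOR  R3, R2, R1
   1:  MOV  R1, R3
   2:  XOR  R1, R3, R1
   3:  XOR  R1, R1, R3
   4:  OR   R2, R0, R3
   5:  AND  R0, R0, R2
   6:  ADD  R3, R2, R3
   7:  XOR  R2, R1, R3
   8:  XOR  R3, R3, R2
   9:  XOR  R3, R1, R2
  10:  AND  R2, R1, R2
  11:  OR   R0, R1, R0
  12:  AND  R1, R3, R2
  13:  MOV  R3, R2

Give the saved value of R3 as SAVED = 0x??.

SAVED = 0xf2

after  0: R0=0xad R1=0xfc R2=0xcf R3=0x33  N=0 Z=0
after  1: R0=0xad R1=0x33 R2=0xcf R3=0x33  N=0 Z=0
after  2: R0=0xad R1=0x00 R2=0xcf R3=0x33  N=0 Z=1
after  3: R0=0xad R1=0x33 R2=0xcf R3=0x33  N=0 Z=0
after  4: R0=0xad R1=0x33 R2=0xbf R3=0x33  N=1 Z=0
after  5: R0=0xad R1=0x33 R2=0xbf R3=0x33  N=1 Z=0
after  6: R0=0xad R1=0x33 R2=0xbf R3=0xf2  N=1 Z=0
after  7: R0=0xad R1=0x33 R2=0xc1 R3=0xf2  N=1 Z=0
-- IRQ taken; context saved, return-PC = 8 --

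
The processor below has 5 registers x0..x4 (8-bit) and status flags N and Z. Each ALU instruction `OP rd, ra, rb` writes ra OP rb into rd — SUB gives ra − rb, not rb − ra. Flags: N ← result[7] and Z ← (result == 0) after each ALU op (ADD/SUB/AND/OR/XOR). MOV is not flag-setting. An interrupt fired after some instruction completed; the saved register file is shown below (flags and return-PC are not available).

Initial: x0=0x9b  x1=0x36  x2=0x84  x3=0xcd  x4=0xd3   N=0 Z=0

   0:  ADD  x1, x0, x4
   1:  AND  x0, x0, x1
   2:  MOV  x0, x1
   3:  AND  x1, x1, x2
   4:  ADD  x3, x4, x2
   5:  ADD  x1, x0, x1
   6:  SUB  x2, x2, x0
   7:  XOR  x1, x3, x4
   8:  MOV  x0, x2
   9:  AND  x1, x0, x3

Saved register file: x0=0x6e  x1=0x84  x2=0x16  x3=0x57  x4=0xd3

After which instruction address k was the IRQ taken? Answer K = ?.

after  0: x0=0x9b x1=0x6e x2=0x84 x3=0xcd x4=0xd3  N=0 Z=0
after  1: x0=0x0a x1=0x6e x2=0x84 x3=0xcd x4=0xd3  N=0 Z=0
after  2: x0=0x6e x1=0x6e x2=0x84 x3=0xcd x4=0xd3  N=0 Z=0
after  3: x0=0x6e x1=0x04 x2=0x84 x3=0xcd x4=0xd3  N=0 Z=0
after  4: x0=0x6e x1=0x04 x2=0x84 x3=0x57 x4=0xd3  N=0 Z=0
after  5: x0=0x6e x1=0x72 x2=0x84 x3=0x57 x4=0xd3  N=0 Z=0
after  6: x0=0x6e x1=0x72 x2=0x16 x3=0x57 x4=0xd3  N=0 Z=0
after  7: x0=0x6e x1=0x84 x2=0x16 x3=0x57 x4=0xd3  N=1 Z=0
-- IRQ taken; context saved, return-PC = 8 --

K = 7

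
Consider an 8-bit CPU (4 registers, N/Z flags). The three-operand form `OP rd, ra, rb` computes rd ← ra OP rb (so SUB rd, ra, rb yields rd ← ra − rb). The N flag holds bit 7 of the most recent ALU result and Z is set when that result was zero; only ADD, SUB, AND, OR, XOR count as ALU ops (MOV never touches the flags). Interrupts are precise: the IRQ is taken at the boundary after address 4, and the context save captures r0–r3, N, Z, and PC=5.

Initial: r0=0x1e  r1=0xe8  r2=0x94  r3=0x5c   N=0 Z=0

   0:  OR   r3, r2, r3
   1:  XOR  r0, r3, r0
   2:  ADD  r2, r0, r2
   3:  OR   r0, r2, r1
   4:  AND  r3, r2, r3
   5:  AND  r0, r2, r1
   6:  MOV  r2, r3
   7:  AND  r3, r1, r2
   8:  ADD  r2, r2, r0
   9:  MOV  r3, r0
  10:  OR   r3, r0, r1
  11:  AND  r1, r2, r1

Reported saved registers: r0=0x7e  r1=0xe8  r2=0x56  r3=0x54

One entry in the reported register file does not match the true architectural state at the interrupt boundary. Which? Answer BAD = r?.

BAD = r0

after  0: r0=0x1e r1=0xe8 r2=0x94 r3=0xdc  N=1 Z=0
after  1: r0=0xc2 r1=0xe8 r2=0x94 r3=0xdc  N=1 Z=0
after  2: r0=0xc2 r1=0xe8 r2=0x56 r3=0xdc  N=0 Z=0
after  3: r0=0xfe r1=0xe8 r2=0x56 r3=0xdc  N=1 Z=0
after  4: r0=0xfe r1=0xe8 r2=0x56 r3=0x54  N=0 Z=0
-- IRQ taken; context saved, return-PC = 5 --
mismatch: r0: reported 0x7e vs actual 0xfe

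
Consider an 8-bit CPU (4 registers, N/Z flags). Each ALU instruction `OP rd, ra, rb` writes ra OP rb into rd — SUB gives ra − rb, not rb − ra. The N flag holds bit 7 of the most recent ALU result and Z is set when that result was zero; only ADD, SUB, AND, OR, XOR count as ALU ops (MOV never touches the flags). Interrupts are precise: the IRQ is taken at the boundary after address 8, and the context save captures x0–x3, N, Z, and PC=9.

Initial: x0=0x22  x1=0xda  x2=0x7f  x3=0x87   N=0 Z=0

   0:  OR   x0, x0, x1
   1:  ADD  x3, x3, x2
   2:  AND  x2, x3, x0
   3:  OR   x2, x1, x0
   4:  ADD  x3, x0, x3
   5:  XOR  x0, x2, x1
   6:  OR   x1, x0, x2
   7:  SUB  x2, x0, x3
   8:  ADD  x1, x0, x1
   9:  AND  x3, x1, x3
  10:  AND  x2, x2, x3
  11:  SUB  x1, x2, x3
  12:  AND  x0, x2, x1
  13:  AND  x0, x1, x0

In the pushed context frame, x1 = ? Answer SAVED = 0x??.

after  0: x0=0xfa x1=0xda x2=0x7f x3=0x87  N=1 Z=0
after  1: x0=0xfa x1=0xda x2=0x7f x3=0x06  N=0 Z=0
after  2: x0=0xfa x1=0xda x2=0x02 x3=0x06  N=0 Z=0
after  3: x0=0xfa x1=0xda x2=0xfa x3=0x06  N=1 Z=0
after  4: x0=0xfa x1=0xda x2=0xfa x3=0x00  N=0 Z=1
after  5: x0=0x20 x1=0xda x2=0xfa x3=0x00  N=0 Z=0
after  6: x0=0x20 x1=0xfa x2=0xfa x3=0x00  N=1 Z=0
after  7: x0=0x20 x1=0xfa x2=0x20 x3=0x00  N=0 Z=0
after  8: x0=0x20 x1=0x1a x2=0x20 x3=0x00  N=0 Z=0
-- IRQ taken; context saved, return-PC = 9 --

SAVED = 0x1a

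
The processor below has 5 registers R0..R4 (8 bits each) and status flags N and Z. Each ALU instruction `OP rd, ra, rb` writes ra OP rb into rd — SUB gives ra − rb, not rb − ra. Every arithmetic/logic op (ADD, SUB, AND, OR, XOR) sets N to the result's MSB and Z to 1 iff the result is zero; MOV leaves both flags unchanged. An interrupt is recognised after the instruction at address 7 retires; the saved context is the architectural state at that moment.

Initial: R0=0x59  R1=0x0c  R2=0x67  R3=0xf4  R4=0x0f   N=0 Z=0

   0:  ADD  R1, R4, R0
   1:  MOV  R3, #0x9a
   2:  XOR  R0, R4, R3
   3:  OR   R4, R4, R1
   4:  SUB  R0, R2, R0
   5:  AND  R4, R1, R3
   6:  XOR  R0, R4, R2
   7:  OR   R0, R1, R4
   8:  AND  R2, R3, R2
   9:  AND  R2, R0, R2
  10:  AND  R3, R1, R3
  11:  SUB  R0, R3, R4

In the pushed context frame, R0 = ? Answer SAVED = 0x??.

after  0: R0=0x59 R1=0x68 R2=0x67 R3=0xf4 R4=0x0f  N=0 Z=0
after  1: R0=0x59 R1=0x68 R2=0x67 R3=0x9a R4=0x0f  N=0 Z=0
after  2: R0=0x95 R1=0x68 R2=0x67 R3=0x9a R4=0x0f  N=1 Z=0
after  3: R0=0x95 R1=0x68 R2=0x67 R3=0x9a R4=0x6f  N=0 Z=0
after  4: R0=0xd2 R1=0x68 R2=0x67 R3=0x9a R4=0x6f  N=1 Z=0
after  5: R0=0xd2 R1=0x68 R2=0x67 R3=0x9a R4=0x08  N=0 Z=0
after  6: R0=0x6f R1=0x68 R2=0x67 R3=0x9a R4=0x08  N=0 Z=0
after  7: R0=0x68 R1=0x68 R2=0x67 R3=0x9a R4=0x08  N=0 Z=0
-- IRQ taken; context saved, return-PC = 8 --

SAVED = 0x68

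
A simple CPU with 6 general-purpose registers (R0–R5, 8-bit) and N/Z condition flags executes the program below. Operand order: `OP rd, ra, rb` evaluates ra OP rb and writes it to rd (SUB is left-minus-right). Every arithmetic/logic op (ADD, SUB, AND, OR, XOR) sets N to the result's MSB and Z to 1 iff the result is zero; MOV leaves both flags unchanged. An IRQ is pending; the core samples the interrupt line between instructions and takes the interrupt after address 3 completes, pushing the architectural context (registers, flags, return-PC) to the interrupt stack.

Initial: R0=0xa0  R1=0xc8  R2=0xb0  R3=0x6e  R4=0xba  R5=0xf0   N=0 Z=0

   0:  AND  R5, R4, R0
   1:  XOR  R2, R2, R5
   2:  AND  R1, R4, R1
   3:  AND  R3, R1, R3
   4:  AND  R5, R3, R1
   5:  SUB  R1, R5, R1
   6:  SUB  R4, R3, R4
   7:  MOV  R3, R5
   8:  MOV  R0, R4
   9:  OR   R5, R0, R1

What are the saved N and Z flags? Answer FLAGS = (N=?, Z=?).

after  0: R0=0xa0 R1=0xc8 R2=0xb0 R3=0x6e R4=0xba R5=0xa0  N=1 Z=0
after  1: R0=0xa0 R1=0xc8 R2=0x10 R3=0x6e R4=0xba R5=0xa0  N=0 Z=0
after  2: R0=0xa0 R1=0x88 R2=0x10 R3=0x6e R4=0xba R5=0xa0  N=1 Z=0
after  3: R0=0xa0 R1=0x88 R2=0x10 R3=0x08 R4=0xba R5=0xa0  N=0 Z=0
-- IRQ taken; context saved, return-PC = 4 --

FLAGS = (N=0, Z=0)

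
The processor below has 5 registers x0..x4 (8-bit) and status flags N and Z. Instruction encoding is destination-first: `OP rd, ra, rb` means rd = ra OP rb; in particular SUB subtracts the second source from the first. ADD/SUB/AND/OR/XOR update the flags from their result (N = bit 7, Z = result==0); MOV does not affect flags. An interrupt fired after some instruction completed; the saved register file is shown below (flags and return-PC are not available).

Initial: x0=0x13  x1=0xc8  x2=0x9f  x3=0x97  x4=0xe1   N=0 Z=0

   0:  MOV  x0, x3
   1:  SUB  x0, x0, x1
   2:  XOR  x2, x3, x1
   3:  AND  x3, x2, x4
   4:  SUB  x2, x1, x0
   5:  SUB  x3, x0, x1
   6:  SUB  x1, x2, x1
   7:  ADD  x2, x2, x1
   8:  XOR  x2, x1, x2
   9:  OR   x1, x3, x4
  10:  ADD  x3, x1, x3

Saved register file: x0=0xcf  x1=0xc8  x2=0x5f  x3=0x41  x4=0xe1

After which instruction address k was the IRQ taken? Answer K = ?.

after  0: x0=0x97 x1=0xc8 x2=0x9f x3=0x97 x4=0xe1  N=0 Z=0
after  1: x0=0xcf x1=0xc8 x2=0x9f x3=0x97 x4=0xe1  N=1 Z=0
after  2: x0=0xcf x1=0xc8 x2=0x5f x3=0x97 x4=0xe1  N=0 Z=0
after  3: x0=0xcf x1=0xc8 x2=0x5f x3=0x41 x4=0xe1  N=0 Z=0
-- IRQ taken; context saved, return-PC = 4 --

K = 3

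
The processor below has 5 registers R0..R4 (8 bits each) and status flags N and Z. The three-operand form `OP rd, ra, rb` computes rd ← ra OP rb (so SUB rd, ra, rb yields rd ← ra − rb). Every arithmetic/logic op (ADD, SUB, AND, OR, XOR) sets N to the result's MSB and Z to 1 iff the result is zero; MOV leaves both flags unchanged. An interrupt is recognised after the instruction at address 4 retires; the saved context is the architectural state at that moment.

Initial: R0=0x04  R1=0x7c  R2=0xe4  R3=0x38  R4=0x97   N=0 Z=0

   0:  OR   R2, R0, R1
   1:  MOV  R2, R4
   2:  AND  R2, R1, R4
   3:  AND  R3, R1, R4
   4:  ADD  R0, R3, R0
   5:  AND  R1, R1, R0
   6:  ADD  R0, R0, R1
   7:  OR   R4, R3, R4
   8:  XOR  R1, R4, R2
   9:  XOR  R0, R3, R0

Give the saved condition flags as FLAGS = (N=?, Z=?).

after  0: R0=0x04 R1=0x7c R2=0x7c R3=0x38 R4=0x97  N=0 Z=0
after  1: R0=0x04 R1=0x7c R2=0x97 R3=0x38 R4=0x97  N=0 Z=0
after  2: R0=0x04 R1=0x7c R2=0x14 R3=0x38 R4=0x97  N=0 Z=0
after  3: R0=0x04 R1=0x7c R2=0x14 R3=0x14 R4=0x97  N=0 Z=0
after  4: R0=0x18 R1=0x7c R2=0x14 R3=0x14 R4=0x97  N=0 Z=0
-- IRQ taken; context saved, return-PC = 5 --

FLAGS = (N=0, Z=0)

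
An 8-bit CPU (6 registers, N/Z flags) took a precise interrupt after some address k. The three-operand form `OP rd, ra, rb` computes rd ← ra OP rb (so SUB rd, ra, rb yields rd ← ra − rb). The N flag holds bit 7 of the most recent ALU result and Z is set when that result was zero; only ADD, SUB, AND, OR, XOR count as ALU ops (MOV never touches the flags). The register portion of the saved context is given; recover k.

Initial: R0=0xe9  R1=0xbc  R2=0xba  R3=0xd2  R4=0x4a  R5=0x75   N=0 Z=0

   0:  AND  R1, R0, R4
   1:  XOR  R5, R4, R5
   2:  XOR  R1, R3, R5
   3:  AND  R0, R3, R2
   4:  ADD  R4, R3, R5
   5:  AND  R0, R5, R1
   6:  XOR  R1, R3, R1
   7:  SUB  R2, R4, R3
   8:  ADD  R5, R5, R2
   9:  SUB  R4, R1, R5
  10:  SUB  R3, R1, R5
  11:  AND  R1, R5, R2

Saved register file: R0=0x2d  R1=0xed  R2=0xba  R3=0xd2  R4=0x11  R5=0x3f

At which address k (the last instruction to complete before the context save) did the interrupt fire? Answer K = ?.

after  0: R0=0xe9 R1=0x48 R2=0xba R3=0xd2 R4=0x4a R5=0x75  N=0 Z=0
after  1: R0=0xe9 R1=0x48 R2=0xba R3=0xd2 R4=0x4a R5=0x3f  N=0 Z=0
after  2: R0=0xe9 R1=0xed R2=0xba R3=0xd2 R4=0x4a R5=0x3f  N=1 Z=0
after  3: R0=0x92 R1=0xed R2=0xba R3=0xd2 R4=0x4a R5=0x3f  N=1 Z=0
after  4: R0=0x92 R1=0xed R2=0xba R3=0xd2 R4=0x11 R5=0x3f  N=0 Z=0
after  5: R0=0x2d R1=0xed R2=0xba R3=0xd2 R4=0x11 R5=0x3f  N=0 Z=0
-- IRQ taken; context saved, return-PC = 6 --

K = 5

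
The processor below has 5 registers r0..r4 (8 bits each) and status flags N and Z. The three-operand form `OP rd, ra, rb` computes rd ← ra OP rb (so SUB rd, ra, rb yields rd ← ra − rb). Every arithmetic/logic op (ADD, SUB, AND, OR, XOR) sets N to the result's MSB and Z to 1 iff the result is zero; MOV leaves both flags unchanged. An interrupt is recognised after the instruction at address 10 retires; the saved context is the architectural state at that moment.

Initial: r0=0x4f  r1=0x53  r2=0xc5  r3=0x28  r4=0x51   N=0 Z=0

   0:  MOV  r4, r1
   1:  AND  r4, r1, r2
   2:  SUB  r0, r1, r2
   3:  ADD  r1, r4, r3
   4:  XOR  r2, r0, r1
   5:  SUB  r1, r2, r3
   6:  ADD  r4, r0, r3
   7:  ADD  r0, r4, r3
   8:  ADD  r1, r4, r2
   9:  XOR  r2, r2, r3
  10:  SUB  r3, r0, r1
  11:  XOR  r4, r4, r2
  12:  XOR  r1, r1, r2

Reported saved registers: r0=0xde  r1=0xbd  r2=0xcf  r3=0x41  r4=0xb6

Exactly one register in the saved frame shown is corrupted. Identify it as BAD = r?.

after  0: r0=0x4f r1=0x53 r2=0xc5 r3=0x28 r4=0x53  N=0 Z=0
after  1: r0=0x4f r1=0x53 r2=0xc5 r3=0x28 r4=0x41  N=0 Z=0
after  2: r0=0x8e r1=0x53 r2=0xc5 r3=0x28 r4=0x41  N=1 Z=0
after  3: r0=0x8e r1=0x69 r2=0xc5 r3=0x28 r4=0x41  N=0 Z=0
after  4: r0=0x8e r1=0x69 r2=0xe7 r3=0x28 r4=0x41  N=1 Z=0
after  5: r0=0x8e r1=0xbf r2=0xe7 r3=0x28 r4=0x41  N=1 Z=0
after  6: r0=0x8e r1=0xbf r2=0xe7 r3=0x28 r4=0xb6  N=1 Z=0
after  7: r0=0xde r1=0xbf r2=0xe7 r3=0x28 r4=0xb6  N=1 Z=0
after  8: r0=0xde r1=0x9d r2=0xe7 r3=0x28 r4=0xb6  N=1 Z=0
after  9: r0=0xde r1=0x9d r2=0xcf r3=0x28 r4=0xb6  N=1 Z=0
after 10: r0=0xde r1=0x9d r2=0xcf r3=0x41 r4=0xb6  N=0 Z=0
-- IRQ taken; context saved, return-PC = 11 --
mismatch: r1: reported 0xbd vs actual 0x9d

BAD = r1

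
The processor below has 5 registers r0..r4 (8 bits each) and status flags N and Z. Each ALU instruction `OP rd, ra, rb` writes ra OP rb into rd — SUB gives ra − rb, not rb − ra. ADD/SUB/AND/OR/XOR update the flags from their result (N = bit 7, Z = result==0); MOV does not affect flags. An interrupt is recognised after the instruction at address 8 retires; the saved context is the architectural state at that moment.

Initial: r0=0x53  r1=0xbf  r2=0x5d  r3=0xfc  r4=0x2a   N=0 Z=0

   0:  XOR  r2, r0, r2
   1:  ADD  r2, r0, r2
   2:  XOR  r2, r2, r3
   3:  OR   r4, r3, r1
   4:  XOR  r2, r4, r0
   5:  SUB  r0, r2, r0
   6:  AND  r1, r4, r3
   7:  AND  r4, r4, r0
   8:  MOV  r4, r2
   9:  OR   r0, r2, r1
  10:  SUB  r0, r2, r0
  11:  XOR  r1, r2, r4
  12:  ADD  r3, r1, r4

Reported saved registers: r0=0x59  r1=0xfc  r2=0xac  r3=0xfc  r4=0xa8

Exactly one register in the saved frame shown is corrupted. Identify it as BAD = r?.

BAD = r4

after  0: r0=0x53 r1=0xbf r2=0x0e r3=0xfc r4=0x2a  N=0 Z=0
after  1: r0=0x53 r1=0xbf r2=0x61 r3=0xfc r4=0x2a  N=0 Z=0
after  2: r0=0x53 r1=0xbf r2=0x9d r3=0xfc r4=0x2a  N=1 Z=0
after  3: r0=0x53 r1=0xbf r2=0x9d r3=0xfc r4=0xff  N=1 Z=0
after  4: r0=0x53 r1=0xbf r2=0xac r3=0xfc r4=0xff  N=1 Z=0
after  5: r0=0x59 r1=0xbf r2=0xac r3=0xfc r4=0xff  N=0 Z=0
after  6: r0=0x59 r1=0xfc r2=0xac r3=0xfc r4=0xff  N=1 Z=0
after  7: r0=0x59 r1=0xfc r2=0xac r3=0xfc r4=0x59  N=0 Z=0
after  8: r0=0x59 r1=0xfc r2=0xac r3=0xfc r4=0xac  N=0 Z=0
-- IRQ taken; context saved, return-PC = 9 --
mismatch: r4: reported 0xa8 vs actual 0xac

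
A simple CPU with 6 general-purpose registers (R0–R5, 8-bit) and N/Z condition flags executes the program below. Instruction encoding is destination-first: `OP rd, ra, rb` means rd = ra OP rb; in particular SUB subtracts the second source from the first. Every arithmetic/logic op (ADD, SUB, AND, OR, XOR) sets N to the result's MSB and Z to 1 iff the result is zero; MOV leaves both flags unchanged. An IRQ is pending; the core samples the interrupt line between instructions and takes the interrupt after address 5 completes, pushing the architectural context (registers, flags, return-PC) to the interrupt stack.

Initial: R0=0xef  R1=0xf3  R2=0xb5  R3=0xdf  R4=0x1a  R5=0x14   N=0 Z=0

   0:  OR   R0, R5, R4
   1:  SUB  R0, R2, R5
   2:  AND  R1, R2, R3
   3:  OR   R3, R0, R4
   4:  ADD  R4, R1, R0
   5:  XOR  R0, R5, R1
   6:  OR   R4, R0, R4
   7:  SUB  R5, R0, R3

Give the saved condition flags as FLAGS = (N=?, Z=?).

FLAGS = (N=1, Z=0)

after  0: R0=0x1e R1=0xf3 R2=0xb5 R3=0xdf R4=0x1a R5=0x14  N=0 Z=0
after  1: R0=0xa1 R1=0xf3 R2=0xb5 R3=0xdf R4=0x1a R5=0x14  N=1 Z=0
after  2: R0=0xa1 R1=0x95 R2=0xb5 R3=0xdf R4=0x1a R5=0x14  N=1 Z=0
after  3: R0=0xa1 R1=0x95 R2=0xb5 R3=0xbb R4=0x1a R5=0x14  N=1 Z=0
after  4: R0=0xa1 R1=0x95 R2=0xb5 R3=0xbb R4=0x36 R5=0x14  N=0 Z=0
after  5: R0=0x81 R1=0x95 R2=0xb5 R3=0xbb R4=0x36 R5=0x14  N=1 Z=0
-- IRQ taken; context saved, return-PC = 6 --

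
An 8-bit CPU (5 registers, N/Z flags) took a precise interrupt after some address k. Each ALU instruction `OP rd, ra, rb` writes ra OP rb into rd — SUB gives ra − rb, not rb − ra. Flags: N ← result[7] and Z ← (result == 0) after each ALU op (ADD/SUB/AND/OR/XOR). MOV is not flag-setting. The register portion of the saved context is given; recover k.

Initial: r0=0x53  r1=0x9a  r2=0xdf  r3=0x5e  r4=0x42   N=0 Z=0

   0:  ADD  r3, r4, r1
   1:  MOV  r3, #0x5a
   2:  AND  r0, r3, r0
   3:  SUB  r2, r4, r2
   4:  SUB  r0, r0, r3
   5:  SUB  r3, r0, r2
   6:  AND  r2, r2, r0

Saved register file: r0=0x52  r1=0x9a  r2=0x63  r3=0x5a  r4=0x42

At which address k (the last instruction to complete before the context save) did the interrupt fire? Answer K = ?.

after  0: r0=0x53 r1=0x9a r2=0xdf r3=0xdc r4=0x42  N=1 Z=0
after  1: r0=0x53 r1=0x9a r2=0xdf r3=0x5a r4=0x42  N=1 Z=0
after  2: r0=0x52 r1=0x9a r2=0xdf r3=0x5a r4=0x42  N=0 Z=0
after  3: r0=0x52 r1=0x9a r2=0x63 r3=0x5a r4=0x42  N=0 Z=0
-- IRQ taken; context saved, return-PC = 4 --

K = 3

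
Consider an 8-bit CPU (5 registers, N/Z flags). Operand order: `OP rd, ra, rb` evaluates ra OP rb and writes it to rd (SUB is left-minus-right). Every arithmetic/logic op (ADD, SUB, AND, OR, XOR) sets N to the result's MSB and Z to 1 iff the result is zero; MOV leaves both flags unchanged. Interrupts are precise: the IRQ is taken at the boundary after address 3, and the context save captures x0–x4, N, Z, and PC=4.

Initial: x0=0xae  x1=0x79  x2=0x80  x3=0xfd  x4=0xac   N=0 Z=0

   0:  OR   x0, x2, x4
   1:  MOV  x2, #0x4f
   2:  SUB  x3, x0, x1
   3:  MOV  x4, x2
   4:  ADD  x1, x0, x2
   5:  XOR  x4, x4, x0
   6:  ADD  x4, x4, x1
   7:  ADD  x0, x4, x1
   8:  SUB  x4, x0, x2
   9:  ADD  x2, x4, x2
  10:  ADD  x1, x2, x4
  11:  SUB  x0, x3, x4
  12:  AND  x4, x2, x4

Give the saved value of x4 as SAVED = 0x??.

SAVED = 0x4f

after  0: x0=0xac x1=0x79 x2=0x80 x3=0xfd x4=0xac  N=1 Z=0
after  1: x0=0xac x1=0x79 x2=0x4f x3=0xfd x4=0xac  N=1 Z=0
after  2: x0=0xac x1=0x79 x2=0x4f x3=0x33 x4=0xac  N=0 Z=0
after  3: x0=0xac x1=0x79 x2=0x4f x3=0x33 x4=0x4f  N=0 Z=0
-- IRQ taken; context saved, return-PC = 4 --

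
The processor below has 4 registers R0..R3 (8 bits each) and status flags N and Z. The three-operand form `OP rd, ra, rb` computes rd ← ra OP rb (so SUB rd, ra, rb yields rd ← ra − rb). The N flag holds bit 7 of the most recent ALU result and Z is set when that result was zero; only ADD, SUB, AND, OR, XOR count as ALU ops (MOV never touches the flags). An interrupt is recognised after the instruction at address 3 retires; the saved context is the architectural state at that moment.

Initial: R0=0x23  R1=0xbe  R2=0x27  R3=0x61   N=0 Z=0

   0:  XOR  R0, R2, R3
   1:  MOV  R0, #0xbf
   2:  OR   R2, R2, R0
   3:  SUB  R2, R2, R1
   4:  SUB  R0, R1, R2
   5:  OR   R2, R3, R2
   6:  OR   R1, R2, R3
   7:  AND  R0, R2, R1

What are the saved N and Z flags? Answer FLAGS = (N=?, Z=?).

FLAGS = (N=0, Z=0)

after  0: R0=0x46 R1=0xbe R2=0x27 R3=0x61  N=0 Z=0
after  1: R0=0xbf R1=0xbe R2=0x27 R3=0x61  N=0 Z=0
after  2: R0=0xbf R1=0xbe R2=0xbf R3=0x61  N=1 Z=0
after  3: R0=0xbf R1=0xbe R2=0x01 R3=0x61  N=0 Z=0
-- IRQ taken; context saved, return-PC = 4 --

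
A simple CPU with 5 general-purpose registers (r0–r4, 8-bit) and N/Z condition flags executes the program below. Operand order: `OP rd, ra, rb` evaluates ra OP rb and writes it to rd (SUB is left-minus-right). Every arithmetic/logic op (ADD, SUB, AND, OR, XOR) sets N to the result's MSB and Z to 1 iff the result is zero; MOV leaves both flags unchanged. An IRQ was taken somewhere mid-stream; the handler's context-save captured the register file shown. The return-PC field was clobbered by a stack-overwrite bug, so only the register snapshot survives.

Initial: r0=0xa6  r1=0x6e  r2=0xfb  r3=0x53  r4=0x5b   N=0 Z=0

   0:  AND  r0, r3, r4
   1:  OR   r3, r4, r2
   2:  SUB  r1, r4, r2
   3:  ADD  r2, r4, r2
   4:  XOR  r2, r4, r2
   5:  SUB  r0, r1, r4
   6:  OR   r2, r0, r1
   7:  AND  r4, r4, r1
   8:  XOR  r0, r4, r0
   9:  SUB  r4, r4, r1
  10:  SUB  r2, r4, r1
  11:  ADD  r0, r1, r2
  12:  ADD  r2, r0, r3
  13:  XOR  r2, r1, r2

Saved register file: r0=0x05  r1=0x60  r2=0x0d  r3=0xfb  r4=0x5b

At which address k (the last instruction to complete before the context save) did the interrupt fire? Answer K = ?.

after  0: r0=0x53 r1=0x6e r2=0xfb r3=0x53 r4=0x5b  N=0 Z=0
after  1: r0=0x53 r1=0x6e r2=0xfb r3=0xfb r4=0x5b  N=1 Z=0
after  2: r0=0x53 r1=0x60 r2=0xfb r3=0xfb r4=0x5b  N=0 Z=0
after  3: r0=0x53 r1=0x60 r2=0x56 r3=0xfb r4=0x5b  N=0 Z=0
after  4: r0=0x53 r1=0x60 r2=0x0d r3=0xfb r4=0x5b  N=0 Z=0
after  5: r0=0x05 r1=0x60 r2=0x0d r3=0xfb r4=0x5b  N=0 Z=0
-- IRQ taken; context saved, return-PC = 6 --

K = 5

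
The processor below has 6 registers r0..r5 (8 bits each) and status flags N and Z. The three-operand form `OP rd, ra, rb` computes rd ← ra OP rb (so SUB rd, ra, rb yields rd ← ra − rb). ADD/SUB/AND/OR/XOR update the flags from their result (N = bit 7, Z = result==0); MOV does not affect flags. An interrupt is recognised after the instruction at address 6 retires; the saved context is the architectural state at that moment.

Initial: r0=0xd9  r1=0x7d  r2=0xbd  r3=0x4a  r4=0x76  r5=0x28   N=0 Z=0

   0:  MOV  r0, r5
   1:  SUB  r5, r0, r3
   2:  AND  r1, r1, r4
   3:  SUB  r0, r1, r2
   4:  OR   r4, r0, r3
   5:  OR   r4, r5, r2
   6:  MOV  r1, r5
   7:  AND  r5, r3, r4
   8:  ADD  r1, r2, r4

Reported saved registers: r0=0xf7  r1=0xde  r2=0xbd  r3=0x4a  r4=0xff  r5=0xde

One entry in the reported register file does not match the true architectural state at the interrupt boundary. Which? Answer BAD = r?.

after  0: r0=0x28 r1=0x7d r2=0xbd r3=0x4a r4=0x76 r5=0x28  N=0 Z=0
after  1: r0=0x28 r1=0x7d r2=0xbd r3=0x4a r4=0x76 r5=0xde  N=1 Z=0
after  2: r0=0x28 r1=0x74 r2=0xbd r3=0x4a r4=0x76 r5=0xde  N=0 Z=0
after  3: r0=0xb7 r1=0x74 r2=0xbd r3=0x4a r4=0x76 r5=0xde  N=1 Z=0
after  4: r0=0xb7 r1=0x74 r2=0xbd r3=0x4a r4=0xff r5=0xde  N=1 Z=0
after  5: r0=0xb7 r1=0x74 r2=0xbd r3=0x4a r4=0xff r5=0xde  N=1 Z=0
after  6: r0=0xb7 r1=0xde r2=0xbd r3=0x4a r4=0xff r5=0xde  N=1 Z=0
-- IRQ taken; context saved, return-PC = 7 --
mismatch: r0: reported 0xf7 vs actual 0xb7

BAD = r0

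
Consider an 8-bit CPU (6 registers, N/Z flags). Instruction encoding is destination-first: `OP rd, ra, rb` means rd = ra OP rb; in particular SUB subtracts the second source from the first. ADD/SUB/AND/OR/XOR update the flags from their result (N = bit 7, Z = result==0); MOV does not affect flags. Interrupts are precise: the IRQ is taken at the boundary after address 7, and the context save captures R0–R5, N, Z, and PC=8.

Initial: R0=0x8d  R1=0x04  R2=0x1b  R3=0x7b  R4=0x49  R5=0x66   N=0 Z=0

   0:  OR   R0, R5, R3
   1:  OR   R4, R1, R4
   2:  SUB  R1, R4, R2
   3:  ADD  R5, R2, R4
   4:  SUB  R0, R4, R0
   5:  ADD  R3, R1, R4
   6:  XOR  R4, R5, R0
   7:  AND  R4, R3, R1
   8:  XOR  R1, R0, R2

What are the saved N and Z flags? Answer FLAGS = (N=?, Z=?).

after  0: R0=0x7f R1=0x04 R2=0x1b R3=0x7b R4=0x49 R5=0x66  N=0 Z=0
after  1: R0=0x7f R1=0x04 R2=0x1b R3=0x7b R4=0x4d R5=0x66  N=0 Z=0
after  2: R0=0x7f R1=0x32 R2=0x1b R3=0x7b R4=0x4d R5=0x66  N=0 Z=0
after  3: R0=0x7f R1=0x32 R2=0x1b R3=0x7b R4=0x4d R5=0x68  N=0 Z=0
after  4: R0=0xce R1=0x32 R2=0x1b R3=0x7b R4=0x4d R5=0x68  N=1 Z=0
after  5: R0=0xce R1=0x32 R2=0x1b R3=0x7f R4=0x4d R5=0x68  N=0 Z=0
after  6: R0=0xce R1=0x32 R2=0x1b R3=0x7f R4=0xa6 R5=0x68  N=1 Z=0
after  7: R0=0xce R1=0x32 R2=0x1b R3=0x7f R4=0x32 R5=0x68  N=0 Z=0
-- IRQ taken; context saved, return-PC = 8 --

FLAGS = (N=0, Z=0)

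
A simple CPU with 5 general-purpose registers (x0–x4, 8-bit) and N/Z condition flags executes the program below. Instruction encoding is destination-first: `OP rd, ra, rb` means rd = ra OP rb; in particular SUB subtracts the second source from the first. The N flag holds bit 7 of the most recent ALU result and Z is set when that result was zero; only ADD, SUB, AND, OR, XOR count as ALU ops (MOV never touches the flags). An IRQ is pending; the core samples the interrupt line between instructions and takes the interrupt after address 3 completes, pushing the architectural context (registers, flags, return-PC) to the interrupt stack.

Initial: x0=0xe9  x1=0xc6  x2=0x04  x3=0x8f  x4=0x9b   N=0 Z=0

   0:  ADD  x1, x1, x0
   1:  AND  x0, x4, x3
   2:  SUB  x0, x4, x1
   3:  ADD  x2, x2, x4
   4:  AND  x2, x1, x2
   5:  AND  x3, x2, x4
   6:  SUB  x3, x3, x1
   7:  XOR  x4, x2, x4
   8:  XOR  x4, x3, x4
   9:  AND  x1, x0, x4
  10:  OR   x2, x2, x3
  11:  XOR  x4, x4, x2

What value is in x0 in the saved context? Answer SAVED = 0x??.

SAVED = 0xec

after  0: x0=0xe9 x1=0xaf x2=0x04 x3=0x8f x4=0x9b  N=1 Z=0
after  1: x0=0x8b x1=0xaf x2=0x04 x3=0x8f x4=0x9b  N=1 Z=0
after  2: x0=0xec x1=0xaf x2=0x04 x3=0x8f x4=0x9b  N=1 Z=0
after  3: x0=0xec x1=0xaf x2=0x9f x3=0x8f x4=0x9b  N=1 Z=0
-- IRQ taken; context saved, return-PC = 4 --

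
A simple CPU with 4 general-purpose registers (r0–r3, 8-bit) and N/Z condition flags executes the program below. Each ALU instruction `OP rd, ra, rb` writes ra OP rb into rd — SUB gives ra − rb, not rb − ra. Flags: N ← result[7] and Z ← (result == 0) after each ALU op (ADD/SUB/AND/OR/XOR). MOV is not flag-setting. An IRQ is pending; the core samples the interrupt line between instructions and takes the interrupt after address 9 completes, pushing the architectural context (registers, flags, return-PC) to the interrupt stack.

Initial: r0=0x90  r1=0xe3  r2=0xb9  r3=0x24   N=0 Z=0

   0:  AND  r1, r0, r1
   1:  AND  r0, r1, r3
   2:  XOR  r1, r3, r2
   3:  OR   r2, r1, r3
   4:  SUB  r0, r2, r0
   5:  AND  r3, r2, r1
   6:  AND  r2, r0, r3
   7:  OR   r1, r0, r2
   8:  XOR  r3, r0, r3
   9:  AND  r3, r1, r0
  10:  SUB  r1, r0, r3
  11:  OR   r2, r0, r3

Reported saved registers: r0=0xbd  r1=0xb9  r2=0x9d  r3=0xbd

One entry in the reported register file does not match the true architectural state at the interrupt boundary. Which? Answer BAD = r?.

BAD = r1

after  0: r0=0x90 r1=0x80 r2=0xb9 r3=0x24  N=1 Z=0
after  1: r0=0x00 r1=0x80 r2=0xb9 r3=0x24  N=0 Z=1
after  2: r0=0x00 r1=0x9d r2=0xb9 r3=0x24  N=1 Z=0
after  3: r0=0x00 r1=0x9d r2=0xbd r3=0x24  N=1 Z=0
after  4: r0=0xbd r1=0x9d r2=0xbd r3=0x24  N=1 Z=0
after  5: r0=0xbd r1=0x9d r2=0xbd r3=0x9d  N=1 Z=0
after  6: r0=0xbd r1=0x9d r2=0x9d r3=0x9d  N=1 Z=0
after  7: r0=0xbd r1=0xbd r2=0x9d r3=0x9d  N=1 Z=0
after  8: r0=0xbd r1=0xbd r2=0x9d r3=0x20  N=0 Z=0
after  9: r0=0xbd r1=0xbd r2=0x9d r3=0xbd  N=1 Z=0
-- IRQ taken; context saved, return-PC = 10 --
mismatch: r1: reported 0xb9 vs actual 0xbd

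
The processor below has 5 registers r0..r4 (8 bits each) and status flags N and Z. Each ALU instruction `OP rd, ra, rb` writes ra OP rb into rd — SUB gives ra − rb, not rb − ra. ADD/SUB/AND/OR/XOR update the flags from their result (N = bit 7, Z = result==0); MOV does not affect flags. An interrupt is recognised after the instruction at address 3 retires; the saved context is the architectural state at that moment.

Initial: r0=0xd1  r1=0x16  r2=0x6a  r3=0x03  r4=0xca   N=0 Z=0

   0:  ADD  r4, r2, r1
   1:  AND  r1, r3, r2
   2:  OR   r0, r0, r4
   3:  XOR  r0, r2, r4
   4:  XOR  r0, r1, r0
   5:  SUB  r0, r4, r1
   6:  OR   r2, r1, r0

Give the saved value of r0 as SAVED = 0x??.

SAVED = 0xea

after  0: r0=0xd1 r1=0x16 r2=0x6a r3=0x03 r4=0x80  N=1 Z=0
after  1: r0=0xd1 r1=0x02 r2=0x6a r3=0x03 r4=0x80  N=0 Z=0
after  2: r0=0xd1 r1=0x02 r2=0x6a r3=0x03 r4=0x80  N=1 Z=0
after  3: r0=0xea r1=0x02 r2=0x6a r3=0x03 r4=0x80  N=1 Z=0
-- IRQ taken; context saved, return-PC = 4 --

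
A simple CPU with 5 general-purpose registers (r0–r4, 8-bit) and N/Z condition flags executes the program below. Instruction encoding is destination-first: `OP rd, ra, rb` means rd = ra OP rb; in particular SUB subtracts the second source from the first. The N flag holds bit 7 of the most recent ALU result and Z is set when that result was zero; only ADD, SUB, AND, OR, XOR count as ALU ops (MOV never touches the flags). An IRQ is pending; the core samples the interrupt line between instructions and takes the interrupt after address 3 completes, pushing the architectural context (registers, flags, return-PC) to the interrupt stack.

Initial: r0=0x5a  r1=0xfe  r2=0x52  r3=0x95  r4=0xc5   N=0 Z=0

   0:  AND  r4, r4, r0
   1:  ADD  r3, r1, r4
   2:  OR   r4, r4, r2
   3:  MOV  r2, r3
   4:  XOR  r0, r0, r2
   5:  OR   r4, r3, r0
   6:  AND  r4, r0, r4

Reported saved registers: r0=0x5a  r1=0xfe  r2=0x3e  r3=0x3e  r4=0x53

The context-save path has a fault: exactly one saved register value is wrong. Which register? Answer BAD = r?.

after  0: r0=0x5a r1=0xfe r2=0x52 r3=0x95 r4=0x40  N=0 Z=0
after  1: r0=0x5a r1=0xfe r2=0x52 r3=0x3e r4=0x40  N=0 Z=0
after  2: r0=0x5a r1=0xfe r2=0x52 r3=0x3e r4=0x52  N=0 Z=0
after  3: r0=0x5a r1=0xfe r2=0x3e r3=0x3e r4=0x52  N=0 Z=0
-- IRQ taken; context saved, return-PC = 4 --
mismatch: r4: reported 0x53 vs actual 0x52

BAD = r4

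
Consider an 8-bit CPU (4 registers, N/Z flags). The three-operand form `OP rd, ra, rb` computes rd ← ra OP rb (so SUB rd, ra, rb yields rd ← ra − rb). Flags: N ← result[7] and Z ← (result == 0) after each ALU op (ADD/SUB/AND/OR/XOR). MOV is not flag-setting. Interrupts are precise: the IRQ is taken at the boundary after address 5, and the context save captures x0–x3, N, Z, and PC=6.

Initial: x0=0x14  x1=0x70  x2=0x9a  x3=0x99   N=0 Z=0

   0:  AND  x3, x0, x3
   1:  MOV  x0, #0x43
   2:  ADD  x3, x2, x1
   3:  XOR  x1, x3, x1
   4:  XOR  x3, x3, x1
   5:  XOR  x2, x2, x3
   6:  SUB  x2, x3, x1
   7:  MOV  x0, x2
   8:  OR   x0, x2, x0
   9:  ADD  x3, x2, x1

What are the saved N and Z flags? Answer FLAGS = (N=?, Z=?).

FLAGS = (N=1, Z=0)

after  0: x0=0x14 x1=0x70 x2=0x9a x3=0x10  N=0 Z=0
after  1: x0=0x43 x1=0x70 x2=0x9a x3=0x10  N=0 Z=0
after  2: x0=0x43 x1=0x70 x2=0x9a x3=0x0a  N=0 Z=0
after  3: x0=0x43 x1=0x7a x2=0x9a x3=0x0a  N=0 Z=0
after  4: x0=0x43 x1=0x7a x2=0x9a x3=0x70  N=0 Z=0
after  5: x0=0x43 x1=0x7a x2=0xea x3=0x70  N=1 Z=0
-- IRQ taken; context saved, return-PC = 6 --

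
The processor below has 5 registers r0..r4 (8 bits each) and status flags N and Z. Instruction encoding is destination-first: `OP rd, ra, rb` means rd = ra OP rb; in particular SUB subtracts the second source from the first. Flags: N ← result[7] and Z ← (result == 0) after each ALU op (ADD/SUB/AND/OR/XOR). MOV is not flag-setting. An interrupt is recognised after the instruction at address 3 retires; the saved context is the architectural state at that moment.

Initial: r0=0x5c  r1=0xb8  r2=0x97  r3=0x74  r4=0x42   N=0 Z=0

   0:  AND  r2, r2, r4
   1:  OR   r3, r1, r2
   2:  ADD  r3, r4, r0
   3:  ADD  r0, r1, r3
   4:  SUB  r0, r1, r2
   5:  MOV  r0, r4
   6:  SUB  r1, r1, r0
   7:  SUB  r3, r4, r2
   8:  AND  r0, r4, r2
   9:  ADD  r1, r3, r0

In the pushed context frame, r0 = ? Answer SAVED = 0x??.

after  0: r0=0x5c r1=0xb8 r2=0x02 r3=0x74 r4=0x42  N=0 Z=0
after  1: r0=0x5c r1=0xb8 r2=0x02 r3=0xba r4=0x42  N=1 Z=0
after  2: r0=0x5c r1=0xb8 r2=0x02 r3=0x9e r4=0x42  N=1 Z=0
after  3: r0=0x56 r1=0xb8 r2=0x02 r3=0x9e r4=0x42  N=0 Z=0
-- IRQ taken; context saved, return-PC = 4 --

SAVED = 0x56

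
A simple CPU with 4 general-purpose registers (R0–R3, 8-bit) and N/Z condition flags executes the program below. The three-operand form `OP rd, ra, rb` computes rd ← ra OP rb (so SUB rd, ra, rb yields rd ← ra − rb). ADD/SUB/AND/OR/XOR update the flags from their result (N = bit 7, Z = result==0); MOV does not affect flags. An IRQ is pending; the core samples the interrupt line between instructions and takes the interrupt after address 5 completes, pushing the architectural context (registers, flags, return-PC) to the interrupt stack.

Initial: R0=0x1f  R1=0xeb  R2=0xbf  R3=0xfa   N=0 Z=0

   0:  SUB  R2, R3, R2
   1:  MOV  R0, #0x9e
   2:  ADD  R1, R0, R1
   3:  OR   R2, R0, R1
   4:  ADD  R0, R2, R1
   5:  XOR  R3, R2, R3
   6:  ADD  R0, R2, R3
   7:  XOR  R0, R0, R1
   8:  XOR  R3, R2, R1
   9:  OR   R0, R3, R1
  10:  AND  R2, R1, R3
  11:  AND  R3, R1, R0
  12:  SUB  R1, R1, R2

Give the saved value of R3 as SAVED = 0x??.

after  0: R0=0x1f R1=0xeb R2=0x3b R3=0xfa  N=0 Z=0
after  1: R0=0x9e R1=0xeb R2=0x3b R3=0xfa  N=0 Z=0
after  2: R0=0x9e R1=0x89 R2=0x3b R3=0xfa  N=1 Z=0
after  3: R0=0x9e R1=0x89 R2=0x9f R3=0xfa  N=1 Z=0
after  4: R0=0x28 R1=0x89 R2=0x9f R3=0xfa  N=0 Z=0
after  5: R0=0x28 R1=0x89 R2=0x9f R3=0x65  N=0 Z=0
-- IRQ taken; context saved, return-PC = 6 --

SAVED = 0x65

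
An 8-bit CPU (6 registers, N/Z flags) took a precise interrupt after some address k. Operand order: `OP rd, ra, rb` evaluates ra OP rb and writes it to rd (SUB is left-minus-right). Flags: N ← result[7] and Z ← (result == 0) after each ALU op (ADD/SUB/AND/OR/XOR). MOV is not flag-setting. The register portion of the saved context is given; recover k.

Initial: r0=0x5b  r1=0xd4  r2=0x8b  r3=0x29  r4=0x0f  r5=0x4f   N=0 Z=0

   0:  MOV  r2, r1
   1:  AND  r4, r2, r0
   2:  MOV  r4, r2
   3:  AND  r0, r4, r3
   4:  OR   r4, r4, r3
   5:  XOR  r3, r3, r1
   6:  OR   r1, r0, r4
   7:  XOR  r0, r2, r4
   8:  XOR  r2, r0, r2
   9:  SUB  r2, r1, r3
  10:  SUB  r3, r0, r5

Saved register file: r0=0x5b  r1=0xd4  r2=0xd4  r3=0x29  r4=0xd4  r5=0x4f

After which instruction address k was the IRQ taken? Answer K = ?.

after  0: r0=0x5b r1=0xd4 r2=0xd4 r3=0x29 r4=0x0f r5=0x4f  N=0 Z=0
after  1: r0=0x5b r1=0xd4 r2=0xd4 r3=0x29 r4=0x50 r5=0x4f  N=0 Z=0
after  2: r0=0x5b r1=0xd4 r2=0xd4 r3=0x29 r4=0xd4 r5=0x4f  N=0 Z=0
-- IRQ taken; context saved, return-PC = 3 --

K = 2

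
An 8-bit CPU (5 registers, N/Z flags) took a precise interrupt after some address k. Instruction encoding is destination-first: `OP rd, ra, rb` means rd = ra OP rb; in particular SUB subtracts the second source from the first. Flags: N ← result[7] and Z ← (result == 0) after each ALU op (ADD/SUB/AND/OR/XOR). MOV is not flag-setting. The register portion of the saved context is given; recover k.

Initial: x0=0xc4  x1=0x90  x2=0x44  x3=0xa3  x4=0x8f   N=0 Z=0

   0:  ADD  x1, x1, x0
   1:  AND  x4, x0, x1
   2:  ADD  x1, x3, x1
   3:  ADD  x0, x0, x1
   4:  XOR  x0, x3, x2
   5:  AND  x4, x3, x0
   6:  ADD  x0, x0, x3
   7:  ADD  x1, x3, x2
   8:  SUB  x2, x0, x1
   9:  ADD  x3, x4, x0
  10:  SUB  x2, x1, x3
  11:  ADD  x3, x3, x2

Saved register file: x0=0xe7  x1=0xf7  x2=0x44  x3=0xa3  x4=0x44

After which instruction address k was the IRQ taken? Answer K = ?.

after  0: x0=0xc4 x1=0x54 x2=0x44 x3=0xa3 x4=0x8f  N=0 Z=0
after  1: x0=0xc4 x1=0x54 x2=0x44 x3=0xa3 x4=0x44  N=0 Z=0
after  2: x0=0xc4 x1=0xf7 x2=0x44 x3=0xa3 x4=0x44  N=1 Z=0
after  3: x0=0xbb x1=0xf7 x2=0x44 x3=0xa3 x4=0x44  N=1 Z=0
after  4: x0=0xe7 x1=0xf7 x2=0x44 x3=0xa3 x4=0x44  N=1 Z=0
-- IRQ taken; context saved, return-PC = 5 --

K = 4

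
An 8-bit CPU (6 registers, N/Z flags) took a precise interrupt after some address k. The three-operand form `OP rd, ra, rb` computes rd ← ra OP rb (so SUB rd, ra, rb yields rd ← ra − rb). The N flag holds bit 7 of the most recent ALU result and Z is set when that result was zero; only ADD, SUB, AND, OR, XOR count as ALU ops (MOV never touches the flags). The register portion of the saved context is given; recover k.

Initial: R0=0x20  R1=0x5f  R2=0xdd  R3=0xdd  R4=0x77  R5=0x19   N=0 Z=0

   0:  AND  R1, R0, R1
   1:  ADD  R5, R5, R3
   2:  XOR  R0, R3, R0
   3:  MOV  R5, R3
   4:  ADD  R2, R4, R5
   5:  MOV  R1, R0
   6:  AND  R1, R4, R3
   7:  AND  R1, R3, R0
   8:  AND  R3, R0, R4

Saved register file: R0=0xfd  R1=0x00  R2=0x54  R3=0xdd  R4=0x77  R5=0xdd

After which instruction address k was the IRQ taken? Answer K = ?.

K = 4

after  0: R0=0x20 R1=0x00 R2=0xdd R3=0xdd R4=0x77 R5=0x19  N=0 Z=1
after  1: R0=0x20 R1=0x00 R2=0xdd R3=0xdd R4=0x77 R5=0xf6  N=1 Z=0
after  2: R0=0xfd R1=0x00 R2=0xdd R3=0xdd R4=0x77 R5=0xf6  N=1 Z=0
after  3: R0=0xfd R1=0x00 R2=0xdd R3=0xdd R4=0x77 R5=0xdd  N=1 Z=0
after  4: R0=0xfd R1=0x00 R2=0x54 R3=0xdd R4=0x77 R5=0xdd  N=0 Z=0
-- IRQ taken; context saved, return-PC = 5 --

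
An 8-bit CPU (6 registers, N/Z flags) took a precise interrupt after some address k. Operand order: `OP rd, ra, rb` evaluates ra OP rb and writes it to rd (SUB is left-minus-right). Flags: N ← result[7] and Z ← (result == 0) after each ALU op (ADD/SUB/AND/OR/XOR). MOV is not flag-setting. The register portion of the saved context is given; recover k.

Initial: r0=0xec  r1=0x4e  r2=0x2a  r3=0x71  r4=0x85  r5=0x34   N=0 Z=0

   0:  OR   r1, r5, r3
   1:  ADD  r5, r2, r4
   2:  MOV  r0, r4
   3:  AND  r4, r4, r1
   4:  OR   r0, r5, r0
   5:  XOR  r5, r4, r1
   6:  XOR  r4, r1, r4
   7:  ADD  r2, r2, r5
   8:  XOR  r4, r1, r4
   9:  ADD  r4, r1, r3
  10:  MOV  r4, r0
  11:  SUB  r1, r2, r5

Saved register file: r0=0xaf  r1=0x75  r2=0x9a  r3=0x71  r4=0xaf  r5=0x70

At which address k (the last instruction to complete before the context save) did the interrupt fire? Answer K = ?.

K = 10

after  0: r0=0xec r1=0x75 r2=0x2a r3=0x71 r4=0x85 r5=0x34  N=0 Z=0
after  1: r0=0xec r1=0x75 r2=0x2a r3=0x71 r4=0x85 r5=0xaf  N=1 Z=0
after  2: r0=0x85 r1=0x75 r2=0x2a r3=0x71 r4=0x85 r5=0xaf  N=1 Z=0
after  3: r0=0x85 r1=0x75 r2=0x2a r3=0x71 r4=0x05 r5=0xaf  N=0 Z=0
after  4: r0=0xaf r1=0x75 r2=0x2a r3=0x71 r4=0x05 r5=0xaf  N=1 Z=0
after  5: r0=0xaf r1=0x75 r2=0x2a r3=0x71 r4=0x05 r5=0x70  N=0 Z=0
after  6: r0=0xaf r1=0x75 r2=0x2a r3=0x71 r4=0x70 r5=0x70  N=0 Z=0
after  7: r0=0xaf r1=0x75 r2=0x9a r3=0x71 r4=0x70 r5=0x70  N=1 Z=0
after  8: r0=0xaf r1=0x75 r2=0x9a r3=0x71 r4=0x05 r5=0x70  N=0 Z=0
after  9: r0=0xaf r1=0x75 r2=0x9a r3=0x71 r4=0xe6 r5=0x70  N=1 Z=0
after 10: r0=0xaf r1=0x75 r2=0x9a r3=0x71 r4=0xaf r5=0x70  N=1 Z=0
-- IRQ taken; context saved, return-PC = 11 --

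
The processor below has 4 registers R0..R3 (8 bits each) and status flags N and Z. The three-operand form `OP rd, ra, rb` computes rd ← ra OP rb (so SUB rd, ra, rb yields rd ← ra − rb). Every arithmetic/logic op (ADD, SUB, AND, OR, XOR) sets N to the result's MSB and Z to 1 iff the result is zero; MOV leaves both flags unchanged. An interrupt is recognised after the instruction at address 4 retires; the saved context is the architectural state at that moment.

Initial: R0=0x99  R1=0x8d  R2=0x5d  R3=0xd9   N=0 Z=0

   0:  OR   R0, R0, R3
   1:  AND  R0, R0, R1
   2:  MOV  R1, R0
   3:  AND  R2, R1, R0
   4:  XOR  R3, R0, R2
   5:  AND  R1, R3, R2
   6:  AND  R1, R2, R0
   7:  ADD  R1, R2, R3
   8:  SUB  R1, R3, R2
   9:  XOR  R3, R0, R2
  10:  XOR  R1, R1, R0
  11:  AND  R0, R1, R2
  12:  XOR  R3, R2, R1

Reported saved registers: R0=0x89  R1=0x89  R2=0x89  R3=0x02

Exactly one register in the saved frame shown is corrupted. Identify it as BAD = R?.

after  0: R0=0xd9 R1=0x8d R2=0x5d R3=0xd9  N=1 Z=0
after  1: R0=0x89 R1=0x8d R2=0x5d R3=0xd9  N=1 Z=0
after  2: R0=0x89 R1=0x89 R2=0x5d R3=0xd9  N=1 Z=0
after  3: R0=0x89 R1=0x89 R2=0x89 R3=0xd9  N=1 Z=0
after  4: R0=0x89 R1=0x89 R2=0x89 R3=0x00  N=0 Z=1
-- IRQ taken; context saved, return-PC = 5 --
mismatch: R3: reported 0x02 vs actual 0x00

BAD = R3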